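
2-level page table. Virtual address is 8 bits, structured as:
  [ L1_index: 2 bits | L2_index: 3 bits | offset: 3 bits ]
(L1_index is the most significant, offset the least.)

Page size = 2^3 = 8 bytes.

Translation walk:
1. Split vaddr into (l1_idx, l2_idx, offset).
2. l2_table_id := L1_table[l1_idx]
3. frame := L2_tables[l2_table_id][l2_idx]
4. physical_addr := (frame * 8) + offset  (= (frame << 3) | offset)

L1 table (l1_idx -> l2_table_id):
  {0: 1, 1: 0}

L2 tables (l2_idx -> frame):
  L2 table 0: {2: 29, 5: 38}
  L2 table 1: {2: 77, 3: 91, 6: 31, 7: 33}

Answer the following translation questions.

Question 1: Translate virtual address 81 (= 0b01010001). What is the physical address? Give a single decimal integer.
Answer: 233

Derivation:
vaddr = 81 = 0b01010001
Split: l1_idx=1, l2_idx=2, offset=1
L1[1] = 0
L2[0][2] = 29
paddr = 29 * 8 + 1 = 233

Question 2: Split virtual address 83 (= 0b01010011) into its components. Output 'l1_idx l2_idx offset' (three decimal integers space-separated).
Answer: 1 2 3

Derivation:
vaddr = 83 = 0b01010011
  top 2 bits -> l1_idx = 1
  next 3 bits -> l2_idx = 2
  bottom 3 bits -> offset = 3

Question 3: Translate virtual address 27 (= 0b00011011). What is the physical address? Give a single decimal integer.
Answer: 731

Derivation:
vaddr = 27 = 0b00011011
Split: l1_idx=0, l2_idx=3, offset=3
L1[0] = 1
L2[1][3] = 91
paddr = 91 * 8 + 3 = 731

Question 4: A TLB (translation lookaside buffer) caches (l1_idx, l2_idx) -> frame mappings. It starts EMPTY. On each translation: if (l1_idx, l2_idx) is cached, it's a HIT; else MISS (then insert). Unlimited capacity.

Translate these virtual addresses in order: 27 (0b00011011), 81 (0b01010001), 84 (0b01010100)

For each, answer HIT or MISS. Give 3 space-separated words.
vaddr=27: (0,3) not in TLB -> MISS, insert
vaddr=81: (1,2) not in TLB -> MISS, insert
vaddr=84: (1,2) in TLB -> HIT

Answer: MISS MISS HIT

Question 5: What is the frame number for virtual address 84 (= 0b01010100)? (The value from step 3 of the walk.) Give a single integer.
Answer: 29

Derivation:
vaddr = 84: l1_idx=1, l2_idx=2
L1[1] = 0; L2[0][2] = 29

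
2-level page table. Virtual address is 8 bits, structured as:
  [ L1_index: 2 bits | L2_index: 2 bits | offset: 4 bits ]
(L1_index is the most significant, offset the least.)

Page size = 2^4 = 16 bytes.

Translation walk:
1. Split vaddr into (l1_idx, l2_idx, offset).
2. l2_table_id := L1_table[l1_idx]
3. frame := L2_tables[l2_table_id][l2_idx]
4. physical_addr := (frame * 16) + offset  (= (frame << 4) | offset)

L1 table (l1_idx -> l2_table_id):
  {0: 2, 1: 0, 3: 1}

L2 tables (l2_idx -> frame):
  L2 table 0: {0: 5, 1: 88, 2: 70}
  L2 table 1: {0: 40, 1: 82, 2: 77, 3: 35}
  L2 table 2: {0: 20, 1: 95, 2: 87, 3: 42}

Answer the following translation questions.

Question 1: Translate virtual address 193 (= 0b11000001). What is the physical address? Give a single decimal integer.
vaddr = 193 = 0b11000001
Split: l1_idx=3, l2_idx=0, offset=1
L1[3] = 1
L2[1][0] = 40
paddr = 40 * 16 + 1 = 641

Answer: 641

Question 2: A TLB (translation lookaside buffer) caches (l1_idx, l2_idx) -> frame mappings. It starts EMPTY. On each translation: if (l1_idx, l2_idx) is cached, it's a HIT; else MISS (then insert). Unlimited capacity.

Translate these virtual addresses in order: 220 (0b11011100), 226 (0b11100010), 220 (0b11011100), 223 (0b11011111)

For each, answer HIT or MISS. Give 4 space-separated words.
Answer: MISS MISS HIT HIT

Derivation:
vaddr=220: (3,1) not in TLB -> MISS, insert
vaddr=226: (3,2) not in TLB -> MISS, insert
vaddr=220: (3,1) in TLB -> HIT
vaddr=223: (3,1) in TLB -> HIT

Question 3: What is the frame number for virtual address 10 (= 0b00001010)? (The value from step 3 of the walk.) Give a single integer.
Answer: 20

Derivation:
vaddr = 10: l1_idx=0, l2_idx=0
L1[0] = 2; L2[2][0] = 20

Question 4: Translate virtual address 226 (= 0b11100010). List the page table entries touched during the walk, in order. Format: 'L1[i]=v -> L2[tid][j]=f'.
Answer: L1[3]=1 -> L2[1][2]=77

Derivation:
vaddr = 226 = 0b11100010
Split: l1_idx=3, l2_idx=2, offset=2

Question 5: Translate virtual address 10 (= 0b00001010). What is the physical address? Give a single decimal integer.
Answer: 330

Derivation:
vaddr = 10 = 0b00001010
Split: l1_idx=0, l2_idx=0, offset=10
L1[0] = 2
L2[2][0] = 20
paddr = 20 * 16 + 10 = 330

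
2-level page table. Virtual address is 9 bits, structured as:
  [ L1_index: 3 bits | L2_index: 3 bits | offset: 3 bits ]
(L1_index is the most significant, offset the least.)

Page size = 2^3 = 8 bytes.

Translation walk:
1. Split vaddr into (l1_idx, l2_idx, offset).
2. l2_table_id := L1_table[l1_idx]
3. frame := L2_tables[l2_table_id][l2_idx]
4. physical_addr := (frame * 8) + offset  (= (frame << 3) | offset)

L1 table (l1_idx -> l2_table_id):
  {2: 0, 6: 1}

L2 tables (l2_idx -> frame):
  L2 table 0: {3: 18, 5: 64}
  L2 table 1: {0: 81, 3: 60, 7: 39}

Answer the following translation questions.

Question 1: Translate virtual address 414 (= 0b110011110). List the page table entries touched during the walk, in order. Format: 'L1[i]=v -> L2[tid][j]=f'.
vaddr = 414 = 0b110011110
Split: l1_idx=6, l2_idx=3, offset=6

Answer: L1[6]=1 -> L2[1][3]=60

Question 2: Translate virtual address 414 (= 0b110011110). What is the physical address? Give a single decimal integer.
Answer: 486

Derivation:
vaddr = 414 = 0b110011110
Split: l1_idx=6, l2_idx=3, offset=6
L1[6] = 1
L2[1][3] = 60
paddr = 60 * 8 + 6 = 486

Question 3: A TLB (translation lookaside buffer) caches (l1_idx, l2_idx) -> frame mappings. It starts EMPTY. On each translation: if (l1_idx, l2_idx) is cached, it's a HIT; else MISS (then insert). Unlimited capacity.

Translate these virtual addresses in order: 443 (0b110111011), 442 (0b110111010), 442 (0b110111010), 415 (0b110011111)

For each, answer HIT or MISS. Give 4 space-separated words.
vaddr=443: (6,7) not in TLB -> MISS, insert
vaddr=442: (6,7) in TLB -> HIT
vaddr=442: (6,7) in TLB -> HIT
vaddr=415: (6,3) not in TLB -> MISS, insert

Answer: MISS HIT HIT MISS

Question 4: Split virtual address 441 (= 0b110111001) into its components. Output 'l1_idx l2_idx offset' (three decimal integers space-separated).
Answer: 6 7 1

Derivation:
vaddr = 441 = 0b110111001
  top 3 bits -> l1_idx = 6
  next 3 bits -> l2_idx = 7
  bottom 3 bits -> offset = 1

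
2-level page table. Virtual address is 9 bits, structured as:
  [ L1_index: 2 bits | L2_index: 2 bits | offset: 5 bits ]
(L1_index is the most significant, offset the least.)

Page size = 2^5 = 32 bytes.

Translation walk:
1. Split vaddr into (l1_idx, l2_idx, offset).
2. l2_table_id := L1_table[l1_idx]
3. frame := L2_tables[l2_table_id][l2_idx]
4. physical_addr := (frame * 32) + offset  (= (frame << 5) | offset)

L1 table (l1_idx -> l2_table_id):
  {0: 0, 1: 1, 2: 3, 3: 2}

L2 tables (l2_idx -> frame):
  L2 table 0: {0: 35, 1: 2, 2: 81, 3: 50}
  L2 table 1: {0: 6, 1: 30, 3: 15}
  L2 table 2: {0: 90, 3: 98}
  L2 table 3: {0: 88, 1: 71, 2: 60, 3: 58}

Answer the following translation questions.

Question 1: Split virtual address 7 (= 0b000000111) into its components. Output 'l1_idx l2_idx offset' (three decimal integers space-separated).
vaddr = 7 = 0b000000111
  top 2 bits -> l1_idx = 0
  next 2 bits -> l2_idx = 0
  bottom 5 bits -> offset = 7

Answer: 0 0 7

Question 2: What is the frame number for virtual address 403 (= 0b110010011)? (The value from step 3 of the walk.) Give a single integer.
vaddr = 403: l1_idx=3, l2_idx=0
L1[3] = 2; L2[2][0] = 90

Answer: 90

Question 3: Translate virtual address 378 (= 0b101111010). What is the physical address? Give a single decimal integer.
Answer: 1882

Derivation:
vaddr = 378 = 0b101111010
Split: l1_idx=2, l2_idx=3, offset=26
L1[2] = 3
L2[3][3] = 58
paddr = 58 * 32 + 26 = 1882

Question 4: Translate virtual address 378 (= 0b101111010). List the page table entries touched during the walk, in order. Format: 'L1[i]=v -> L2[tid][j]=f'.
vaddr = 378 = 0b101111010
Split: l1_idx=2, l2_idx=3, offset=26

Answer: L1[2]=3 -> L2[3][3]=58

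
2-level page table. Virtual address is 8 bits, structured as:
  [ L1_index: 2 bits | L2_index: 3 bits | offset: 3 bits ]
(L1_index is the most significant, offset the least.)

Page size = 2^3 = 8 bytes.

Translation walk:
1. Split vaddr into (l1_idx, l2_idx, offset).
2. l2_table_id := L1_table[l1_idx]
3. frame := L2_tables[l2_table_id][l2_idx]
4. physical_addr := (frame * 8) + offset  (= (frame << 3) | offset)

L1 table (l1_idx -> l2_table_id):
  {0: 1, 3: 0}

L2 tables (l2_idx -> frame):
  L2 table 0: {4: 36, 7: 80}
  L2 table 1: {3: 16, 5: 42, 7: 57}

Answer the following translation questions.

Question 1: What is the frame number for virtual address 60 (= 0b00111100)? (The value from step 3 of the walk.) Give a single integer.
Answer: 57

Derivation:
vaddr = 60: l1_idx=0, l2_idx=7
L1[0] = 1; L2[1][7] = 57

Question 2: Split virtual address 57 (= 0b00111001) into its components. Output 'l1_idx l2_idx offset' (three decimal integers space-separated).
Answer: 0 7 1

Derivation:
vaddr = 57 = 0b00111001
  top 2 bits -> l1_idx = 0
  next 3 bits -> l2_idx = 7
  bottom 3 bits -> offset = 1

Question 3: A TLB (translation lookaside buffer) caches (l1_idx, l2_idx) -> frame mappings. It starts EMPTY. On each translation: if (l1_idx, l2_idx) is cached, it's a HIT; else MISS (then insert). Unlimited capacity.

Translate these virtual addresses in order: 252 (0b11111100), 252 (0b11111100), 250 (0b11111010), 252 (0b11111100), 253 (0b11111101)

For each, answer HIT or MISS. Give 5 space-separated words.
Answer: MISS HIT HIT HIT HIT

Derivation:
vaddr=252: (3,7) not in TLB -> MISS, insert
vaddr=252: (3,7) in TLB -> HIT
vaddr=250: (3,7) in TLB -> HIT
vaddr=252: (3,7) in TLB -> HIT
vaddr=253: (3,7) in TLB -> HIT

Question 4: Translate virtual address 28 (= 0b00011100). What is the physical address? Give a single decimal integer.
Answer: 132

Derivation:
vaddr = 28 = 0b00011100
Split: l1_idx=0, l2_idx=3, offset=4
L1[0] = 1
L2[1][3] = 16
paddr = 16 * 8 + 4 = 132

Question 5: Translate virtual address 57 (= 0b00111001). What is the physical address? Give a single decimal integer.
Answer: 457

Derivation:
vaddr = 57 = 0b00111001
Split: l1_idx=0, l2_idx=7, offset=1
L1[0] = 1
L2[1][7] = 57
paddr = 57 * 8 + 1 = 457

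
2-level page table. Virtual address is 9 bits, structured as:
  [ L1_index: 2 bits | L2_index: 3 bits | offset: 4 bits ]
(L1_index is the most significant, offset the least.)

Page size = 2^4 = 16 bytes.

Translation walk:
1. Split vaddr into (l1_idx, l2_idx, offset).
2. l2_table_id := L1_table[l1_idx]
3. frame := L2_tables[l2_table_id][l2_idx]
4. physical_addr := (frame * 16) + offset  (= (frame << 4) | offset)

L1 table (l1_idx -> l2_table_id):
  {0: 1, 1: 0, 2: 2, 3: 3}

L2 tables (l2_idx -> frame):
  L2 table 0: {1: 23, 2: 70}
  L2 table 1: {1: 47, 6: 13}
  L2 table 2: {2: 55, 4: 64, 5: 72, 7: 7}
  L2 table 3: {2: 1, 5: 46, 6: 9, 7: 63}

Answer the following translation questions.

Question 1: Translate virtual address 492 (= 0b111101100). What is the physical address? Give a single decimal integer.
Answer: 156

Derivation:
vaddr = 492 = 0b111101100
Split: l1_idx=3, l2_idx=6, offset=12
L1[3] = 3
L2[3][6] = 9
paddr = 9 * 16 + 12 = 156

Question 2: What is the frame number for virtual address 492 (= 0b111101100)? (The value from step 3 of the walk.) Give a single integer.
vaddr = 492: l1_idx=3, l2_idx=6
L1[3] = 3; L2[3][6] = 9

Answer: 9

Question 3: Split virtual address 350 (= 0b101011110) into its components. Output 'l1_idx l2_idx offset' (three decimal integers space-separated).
Answer: 2 5 14

Derivation:
vaddr = 350 = 0b101011110
  top 2 bits -> l1_idx = 2
  next 3 bits -> l2_idx = 5
  bottom 4 bits -> offset = 14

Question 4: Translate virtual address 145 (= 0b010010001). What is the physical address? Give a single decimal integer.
vaddr = 145 = 0b010010001
Split: l1_idx=1, l2_idx=1, offset=1
L1[1] = 0
L2[0][1] = 23
paddr = 23 * 16 + 1 = 369

Answer: 369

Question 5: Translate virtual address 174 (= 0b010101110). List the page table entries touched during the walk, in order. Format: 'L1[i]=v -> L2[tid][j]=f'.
vaddr = 174 = 0b010101110
Split: l1_idx=1, l2_idx=2, offset=14

Answer: L1[1]=0 -> L2[0][2]=70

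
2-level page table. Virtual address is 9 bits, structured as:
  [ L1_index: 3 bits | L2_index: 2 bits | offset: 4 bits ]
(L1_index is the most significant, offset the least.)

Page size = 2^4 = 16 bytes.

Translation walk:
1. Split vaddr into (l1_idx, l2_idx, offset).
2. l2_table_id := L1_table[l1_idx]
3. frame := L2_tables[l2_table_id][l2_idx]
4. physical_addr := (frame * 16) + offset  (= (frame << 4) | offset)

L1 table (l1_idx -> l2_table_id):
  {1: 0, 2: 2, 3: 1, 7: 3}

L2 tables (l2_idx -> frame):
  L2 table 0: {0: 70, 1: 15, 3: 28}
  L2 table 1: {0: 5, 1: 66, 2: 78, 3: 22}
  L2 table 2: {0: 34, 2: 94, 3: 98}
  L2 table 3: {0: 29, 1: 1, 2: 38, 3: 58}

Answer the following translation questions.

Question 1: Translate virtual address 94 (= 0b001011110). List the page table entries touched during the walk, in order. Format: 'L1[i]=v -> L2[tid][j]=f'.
Answer: L1[1]=0 -> L2[0][1]=15

Derivation:
vaddr = 94 = 0b001011110
Split: l1_idx=1, l2_idx=1, offset=14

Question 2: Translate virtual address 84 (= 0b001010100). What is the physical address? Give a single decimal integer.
Answer: 244

Derivation:
vaddr = 84 = 0b001010100
Split: l1_idx=1, l2_idx=1, offset=4
L1[1] = 0
L2[0][1] = 15
paddr = 15 * 16 + 4 = 244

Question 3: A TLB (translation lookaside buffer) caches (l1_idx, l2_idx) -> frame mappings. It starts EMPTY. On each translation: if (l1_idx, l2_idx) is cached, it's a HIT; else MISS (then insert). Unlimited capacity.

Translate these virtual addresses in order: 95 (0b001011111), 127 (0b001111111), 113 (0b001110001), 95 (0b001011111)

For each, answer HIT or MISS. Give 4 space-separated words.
Answer: MISS MISS HIT HIT

Derivation:
vaddr=95: (1,1) not in TLB -> MISS, insert
vaddr=127: (1,3) not in TLB -> MISS, insert
vaddr=113: (1,3) in TLB -> HIT
vaddr=95: (1,1) in TLB -> HIT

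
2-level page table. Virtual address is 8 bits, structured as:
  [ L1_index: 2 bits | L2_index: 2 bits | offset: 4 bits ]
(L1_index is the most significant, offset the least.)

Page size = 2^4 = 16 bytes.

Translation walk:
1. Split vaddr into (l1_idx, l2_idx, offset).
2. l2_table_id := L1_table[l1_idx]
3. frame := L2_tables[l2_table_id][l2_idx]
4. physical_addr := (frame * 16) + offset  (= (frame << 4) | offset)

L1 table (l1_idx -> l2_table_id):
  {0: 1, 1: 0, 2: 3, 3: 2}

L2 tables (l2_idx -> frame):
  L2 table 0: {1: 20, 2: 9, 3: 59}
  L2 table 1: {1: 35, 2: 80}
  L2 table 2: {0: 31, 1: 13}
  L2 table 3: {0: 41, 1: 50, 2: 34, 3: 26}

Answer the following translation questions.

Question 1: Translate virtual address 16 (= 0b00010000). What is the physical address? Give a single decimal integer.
vaddr = 16 = 0b00010000
Split: l1_idx=0, l2_idx=1, offset=0
L1[0] = 1
L2[1][1] = 35
paddr = 35 * 16 + 0 = 560

Answer: 560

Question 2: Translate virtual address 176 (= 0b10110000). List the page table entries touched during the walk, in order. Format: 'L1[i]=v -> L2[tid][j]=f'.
vaddr = 176 = 0b10110000
Split: l1_idx=2, l2_idx=3, offset=0

Answer: L1[2]=3 -> L2[3][3]=26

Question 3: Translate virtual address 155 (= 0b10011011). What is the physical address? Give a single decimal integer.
vaddr = 155 = 0b10011011
Split: l1_idx=2, l2_idx=1, offset=11
L1[2] = 3
L2[3][1] = 50
paddr = 50 * 16 + 11 = 811

Answer: 811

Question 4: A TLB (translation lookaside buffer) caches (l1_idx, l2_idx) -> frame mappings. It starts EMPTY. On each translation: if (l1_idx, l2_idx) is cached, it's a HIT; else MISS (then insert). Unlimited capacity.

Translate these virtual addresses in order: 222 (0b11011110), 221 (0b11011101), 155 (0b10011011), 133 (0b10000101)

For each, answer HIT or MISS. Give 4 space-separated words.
Answer: MISS HIT MISS MISS

Derivation:
vaddr=222: (3,1) not in TLB -> MISS, insert
vaddr=221: (3,1) in TLB -> HIT
vaddr=155: (2,1) not in TLB -> MISS, insert
vaddr=133: (2,0) not in TLB -> MISS, insert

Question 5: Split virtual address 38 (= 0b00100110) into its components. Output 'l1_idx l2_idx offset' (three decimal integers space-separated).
vaddr = 38 = 0b00100110
  top 2 bits -> l1_idx = 0
  next 2 bits -> l2_idx = 2
  bottom 4 bits -> offset = 6

Answer: 0 2 6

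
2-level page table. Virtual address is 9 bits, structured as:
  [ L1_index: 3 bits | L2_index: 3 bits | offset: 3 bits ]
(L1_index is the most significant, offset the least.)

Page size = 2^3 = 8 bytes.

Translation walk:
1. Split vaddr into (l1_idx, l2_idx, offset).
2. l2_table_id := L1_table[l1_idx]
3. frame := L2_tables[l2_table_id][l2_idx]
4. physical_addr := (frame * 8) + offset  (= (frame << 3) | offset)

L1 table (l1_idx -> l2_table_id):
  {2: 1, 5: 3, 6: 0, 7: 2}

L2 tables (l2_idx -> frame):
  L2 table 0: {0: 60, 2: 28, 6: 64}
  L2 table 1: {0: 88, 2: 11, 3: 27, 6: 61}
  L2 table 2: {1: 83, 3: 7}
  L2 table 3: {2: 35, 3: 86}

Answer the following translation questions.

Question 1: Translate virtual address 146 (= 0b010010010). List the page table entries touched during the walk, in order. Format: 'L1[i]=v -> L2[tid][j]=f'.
vaddr = 146 = 0b010010010
Split: l1_idx=2, l2_idx=2, offset=2

Answer: L1[2]=1 -> L2[1][2]=11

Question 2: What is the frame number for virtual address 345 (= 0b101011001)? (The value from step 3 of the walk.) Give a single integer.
vaddr = 345: l1_idx=5, l2_idx=3
L1[5] = 3; L2[3][3] = 86

Answer: 86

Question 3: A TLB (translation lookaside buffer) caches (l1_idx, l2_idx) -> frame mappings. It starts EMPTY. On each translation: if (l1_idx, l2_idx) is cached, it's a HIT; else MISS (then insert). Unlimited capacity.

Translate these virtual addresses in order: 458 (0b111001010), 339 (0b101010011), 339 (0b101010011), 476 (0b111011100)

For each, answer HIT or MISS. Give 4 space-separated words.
vaddr=458: (7,1) not in TLB -> MISS, insert
vaddr=339: (5,2) not in TLB -> MISS, insert
vaddr=339: (5,2) in TLB -> HIT
vaddr=476: (7,3) not in TLB -> MISS, insert

Answer: MISS MISS HIT MISS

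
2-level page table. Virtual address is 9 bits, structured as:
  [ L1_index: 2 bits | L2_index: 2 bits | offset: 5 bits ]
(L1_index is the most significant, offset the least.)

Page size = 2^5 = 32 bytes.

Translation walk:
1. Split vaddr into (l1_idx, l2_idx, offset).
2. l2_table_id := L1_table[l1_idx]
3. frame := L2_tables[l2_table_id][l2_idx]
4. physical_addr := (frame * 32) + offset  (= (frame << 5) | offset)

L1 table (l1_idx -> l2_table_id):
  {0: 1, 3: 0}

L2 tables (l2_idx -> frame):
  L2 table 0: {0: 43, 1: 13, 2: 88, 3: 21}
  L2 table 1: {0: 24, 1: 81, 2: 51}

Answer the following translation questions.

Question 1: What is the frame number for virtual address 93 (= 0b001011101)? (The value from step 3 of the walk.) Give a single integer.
Answer: 51

Derivation:
vaddr = 93: l1_idx=0, l2_idx=2
L1[0] = 1; L2[1][2] = 51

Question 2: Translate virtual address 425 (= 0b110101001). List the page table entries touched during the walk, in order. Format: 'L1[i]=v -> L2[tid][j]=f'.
Answer: L1[3]=0 -> L2[0][1]=13

Derivation:
vaddr = 425 = 0b110101001
Split: l1_idx=3, l2_idx=1, offset=9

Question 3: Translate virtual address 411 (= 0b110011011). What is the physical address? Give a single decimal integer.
vaddr = 411 = 0b110011011
Split: l1_idx=3, l2_idx=0, offset=27
L1[3] = 0
L2[0][0] = 43
paddr = 43 * 32 + 27 = 1403

Answer: 1403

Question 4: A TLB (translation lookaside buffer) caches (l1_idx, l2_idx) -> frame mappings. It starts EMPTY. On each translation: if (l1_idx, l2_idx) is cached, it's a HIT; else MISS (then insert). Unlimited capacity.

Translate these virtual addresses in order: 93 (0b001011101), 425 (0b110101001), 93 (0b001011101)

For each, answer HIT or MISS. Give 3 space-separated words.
vaddr=93: (0,2) not in TLB -> MISS, insert
vaddr=425: (3,1) not in TLB -> MISS, insert
vaddr=93: (0,2) in TLB -> HIT

Answer: MISS MISS HIT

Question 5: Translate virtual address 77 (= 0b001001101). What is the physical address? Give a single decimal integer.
vaddr = 77 = 0b001001101
Split: l1_idx=0, l2_idx=2, offset=13
L1[0] = 1
L2[1][2] = 51
paddr = 51 * 32 + 13 = 1645

Answer: 1645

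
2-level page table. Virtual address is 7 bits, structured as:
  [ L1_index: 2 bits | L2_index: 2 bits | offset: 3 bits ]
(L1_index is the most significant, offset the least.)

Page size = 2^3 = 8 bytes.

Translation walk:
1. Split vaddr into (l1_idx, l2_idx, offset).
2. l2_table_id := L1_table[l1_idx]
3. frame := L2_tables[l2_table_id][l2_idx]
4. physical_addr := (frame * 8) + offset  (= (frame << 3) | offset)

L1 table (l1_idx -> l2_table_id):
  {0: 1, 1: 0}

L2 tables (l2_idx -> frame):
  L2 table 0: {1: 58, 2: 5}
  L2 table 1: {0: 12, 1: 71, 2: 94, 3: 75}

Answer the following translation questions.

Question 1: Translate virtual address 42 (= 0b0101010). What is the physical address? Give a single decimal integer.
Answer: 466

Derivation:
vaddr = 42 = 0b0101010
Split: l1_idx=1, l2_idx=1, offset=2
L1[1] = 0
L2[0][1] = 58
paddr = 58 * 8 + 2 = 466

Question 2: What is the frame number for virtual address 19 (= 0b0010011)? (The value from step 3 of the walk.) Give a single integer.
Answer: 94

Derivation:
vaddr = 19: l1_idx=0, l2_idx=2
L1[0] = 1; L2[1][2] = 94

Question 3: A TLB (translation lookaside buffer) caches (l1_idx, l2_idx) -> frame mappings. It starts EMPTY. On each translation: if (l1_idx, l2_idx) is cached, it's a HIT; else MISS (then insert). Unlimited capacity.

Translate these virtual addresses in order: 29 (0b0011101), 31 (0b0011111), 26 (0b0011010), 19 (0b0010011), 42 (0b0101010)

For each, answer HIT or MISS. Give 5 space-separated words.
vaddr=29: (0,3) not in TLB -> MISS, insert
vaddr=31: (0,3) in TLB -> HIT
vaddr=26: (0,3) in TLB -> HIT
vaddr=19: (0,2) not in TLB -> MISS, insert
vaddr=42: (1,1) not in TLB -> MISS, insert

Answer: MISS HIT HIT MISS MISS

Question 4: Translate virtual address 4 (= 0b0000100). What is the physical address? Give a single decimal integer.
Answer: 100

Derivation:
vaddr = 4 = 0b0000100
Split: l1_idx=0, l2_idx=0, offset=4
L1[0] = 1
L2[1][0] = 12
paddr = 12 * 8 + 4 = 100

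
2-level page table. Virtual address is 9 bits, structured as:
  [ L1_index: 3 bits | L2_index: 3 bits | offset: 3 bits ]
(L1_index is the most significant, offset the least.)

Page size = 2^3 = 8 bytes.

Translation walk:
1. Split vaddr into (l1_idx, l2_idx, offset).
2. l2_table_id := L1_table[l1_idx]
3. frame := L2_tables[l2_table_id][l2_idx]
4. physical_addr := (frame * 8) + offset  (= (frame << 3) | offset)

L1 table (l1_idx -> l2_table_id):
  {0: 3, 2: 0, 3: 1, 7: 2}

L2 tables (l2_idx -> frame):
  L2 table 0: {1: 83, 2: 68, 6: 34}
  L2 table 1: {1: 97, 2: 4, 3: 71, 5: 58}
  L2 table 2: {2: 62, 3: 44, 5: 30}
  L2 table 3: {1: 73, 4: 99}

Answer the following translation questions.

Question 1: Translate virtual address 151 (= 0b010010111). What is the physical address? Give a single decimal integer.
vaddr = 151 = 0b010010111
Split: l1_idx=2, l2_idx=2, offset=7
L1[2] = 0
L2[0][2] = 68
paddr = 68 * 8 + 7 = 551

Answer: 551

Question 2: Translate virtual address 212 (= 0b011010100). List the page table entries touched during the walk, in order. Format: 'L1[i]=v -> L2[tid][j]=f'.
Answer: L1[3]=1 -> L2[1][2]=4

Derivation:
vaddr = 212 = 0b011010100
Split: l1_idx=3, l2_idx=2, offset=4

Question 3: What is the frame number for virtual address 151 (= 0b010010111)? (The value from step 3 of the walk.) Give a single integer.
vaddr = 151: l1_idx=2, l2_idx=2
L1[2] = 0; L2[0][2] = 68

Answer: 68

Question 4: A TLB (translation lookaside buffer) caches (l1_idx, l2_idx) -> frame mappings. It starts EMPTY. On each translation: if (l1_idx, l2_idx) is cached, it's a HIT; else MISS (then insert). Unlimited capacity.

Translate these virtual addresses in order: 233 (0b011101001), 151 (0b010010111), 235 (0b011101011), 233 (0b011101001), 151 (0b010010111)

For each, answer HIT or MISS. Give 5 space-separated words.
Answer: MISS MISS HIT HIT HIT

Derivation:
vaddr=233: (3,5) not in TLB -> MISS, insert
vaddr=151: (2,2) not in TLB -> MISS, insert
vaddr=235: (3,5) in TLB -> HIT
vaddr=233: (3,5) in TLB -> HIT
vaddr=151: (2,2) in TLB -> HIT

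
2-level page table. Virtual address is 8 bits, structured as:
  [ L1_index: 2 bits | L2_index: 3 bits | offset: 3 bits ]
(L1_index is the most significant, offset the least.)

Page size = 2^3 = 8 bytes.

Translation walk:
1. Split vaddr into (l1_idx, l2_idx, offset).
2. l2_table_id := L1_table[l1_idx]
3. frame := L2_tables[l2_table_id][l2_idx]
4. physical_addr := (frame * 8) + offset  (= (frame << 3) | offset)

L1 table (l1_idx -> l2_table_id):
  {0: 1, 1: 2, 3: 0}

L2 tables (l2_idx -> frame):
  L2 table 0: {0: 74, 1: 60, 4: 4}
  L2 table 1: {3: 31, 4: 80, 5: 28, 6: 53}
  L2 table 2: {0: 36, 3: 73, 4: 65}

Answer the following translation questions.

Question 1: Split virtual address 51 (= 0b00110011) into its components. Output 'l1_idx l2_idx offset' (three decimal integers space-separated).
Answer: 0 6 3

Derivation:
vaddr = 51 = 0b00110011
  top 2 bits -> l1_idx = 0
  next 3 bits -> l2_idx = 6
  bottom 3 bits -> offset = 3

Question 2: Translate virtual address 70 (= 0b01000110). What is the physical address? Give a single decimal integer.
Answer: 294

Derivation:
vaddr = 70 = 0b01000110
Split: l1_idx=1, l2_idx=0, offset=6
L1[1] = 2
L2[2][0] = 36
paddr = 36 * 8 + 6 = 294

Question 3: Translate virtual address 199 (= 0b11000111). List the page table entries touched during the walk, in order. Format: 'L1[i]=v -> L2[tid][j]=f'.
vaddr = 199 = 0b11000111
Split: l1_idx=3, l2_idx=0, offset=7

Answer: L1[3]=0 -> L2[0][0]=74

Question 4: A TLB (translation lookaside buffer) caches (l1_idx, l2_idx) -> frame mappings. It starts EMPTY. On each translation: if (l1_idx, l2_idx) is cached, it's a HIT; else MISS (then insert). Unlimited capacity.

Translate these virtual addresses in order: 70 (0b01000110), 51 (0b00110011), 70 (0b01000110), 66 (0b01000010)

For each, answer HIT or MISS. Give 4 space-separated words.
Answer: MISS MISS HIT HIT

Derivation:
vaddr=70: (1,0) not in TLB -> MISS, insert
vaddr=51: (0,6) not in TLB -> MISS, insert
vaddr=70: (1,0) in TLB -> HIT
vaddr=66: (1,0) in TLB -> HIT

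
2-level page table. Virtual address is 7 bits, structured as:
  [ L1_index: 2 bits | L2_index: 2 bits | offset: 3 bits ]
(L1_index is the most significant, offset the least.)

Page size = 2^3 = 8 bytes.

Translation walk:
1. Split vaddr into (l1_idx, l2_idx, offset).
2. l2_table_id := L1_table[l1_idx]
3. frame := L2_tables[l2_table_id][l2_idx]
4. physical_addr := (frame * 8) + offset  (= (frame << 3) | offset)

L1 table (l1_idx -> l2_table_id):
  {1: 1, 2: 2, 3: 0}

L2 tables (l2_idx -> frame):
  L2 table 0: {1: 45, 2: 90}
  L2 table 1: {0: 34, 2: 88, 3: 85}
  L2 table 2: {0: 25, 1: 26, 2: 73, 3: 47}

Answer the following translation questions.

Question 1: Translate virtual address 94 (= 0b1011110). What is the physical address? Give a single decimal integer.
Answer: 382

Derivation:
vaddr = 94 = 0b1011110
Split: l1_idx=2, l2_idx=3, offset=6
L1[2] = 2
L2[2][3] = 47
paddr = 47 * 8 + 6 = 382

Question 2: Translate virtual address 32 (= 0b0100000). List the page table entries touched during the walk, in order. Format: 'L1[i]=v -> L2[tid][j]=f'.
Answer: L1[1]=1 -> L2[1][0]=34

Derivation:
vaddr = 32 = 0b0100000
Split: l1_idx=1, l2_idx=0, offset=0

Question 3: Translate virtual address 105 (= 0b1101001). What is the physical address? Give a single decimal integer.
vaddr = 105 = 0b1101001
Split: l1_idx=3, l2_idx=1, offset=1
L1[3] = 0
L2[0][1] = 45
paddr = 45 * 8 + 1 = 361

Answer: 361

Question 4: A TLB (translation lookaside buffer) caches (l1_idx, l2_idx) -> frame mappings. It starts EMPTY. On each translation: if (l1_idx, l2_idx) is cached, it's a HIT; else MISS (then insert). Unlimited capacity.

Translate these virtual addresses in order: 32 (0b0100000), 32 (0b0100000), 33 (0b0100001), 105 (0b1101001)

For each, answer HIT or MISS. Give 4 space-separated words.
vaddr=32: (1,0) not in TLB -> MISS, insert
vaddr=32: (1,0) in TLB -> HIT
vaddr=33: (1,0) in TLB -> HIT
vaddr=105: (3,1) not in TLB -> MISS, insert

Answer: MISS HIT HIT MISS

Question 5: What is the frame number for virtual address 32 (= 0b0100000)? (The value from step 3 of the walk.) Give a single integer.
Answer: 34

Derivation:
vaddr = 32: l1_idx=1, l2_idx=0
L1[1] = 1; L2[1][0] = 34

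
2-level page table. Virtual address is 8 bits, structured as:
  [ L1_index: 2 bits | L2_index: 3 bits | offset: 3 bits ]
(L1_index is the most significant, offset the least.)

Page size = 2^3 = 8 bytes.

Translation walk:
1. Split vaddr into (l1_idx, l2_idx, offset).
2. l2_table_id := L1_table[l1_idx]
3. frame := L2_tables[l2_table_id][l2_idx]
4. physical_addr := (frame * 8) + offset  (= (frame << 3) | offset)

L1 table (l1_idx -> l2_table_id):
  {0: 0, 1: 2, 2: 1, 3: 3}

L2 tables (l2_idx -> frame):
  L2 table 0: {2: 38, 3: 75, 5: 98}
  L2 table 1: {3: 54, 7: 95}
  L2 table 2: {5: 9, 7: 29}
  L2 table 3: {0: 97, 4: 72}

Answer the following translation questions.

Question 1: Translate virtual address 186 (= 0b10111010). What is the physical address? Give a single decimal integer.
vaddr = 186 = 0b10111010
Split: l1_idx=2, l2_idx=7, offset=2
L1[2] = 1
L2[1][7] = 95
paddr = 95 * 8 + 2 = 762

Answer: 762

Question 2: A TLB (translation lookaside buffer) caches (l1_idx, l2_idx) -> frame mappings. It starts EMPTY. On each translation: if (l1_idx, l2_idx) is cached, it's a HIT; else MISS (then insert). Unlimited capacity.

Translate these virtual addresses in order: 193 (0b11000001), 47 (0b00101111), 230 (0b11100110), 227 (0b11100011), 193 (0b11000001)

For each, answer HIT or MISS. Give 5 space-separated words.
vaddr=193: (3,0) not in TLB -> MISS, insert
vaddr=47: (0,5) not in TLB -> MISS, insert
vaddr=230: (3,4) not in TLB -> MISS, insert
vaddr=227: (3,4) in TLB -> HIT
vaddr=193: (3,0) in TLB -> HIT

Answer: MISS MISS MISS HIT HIT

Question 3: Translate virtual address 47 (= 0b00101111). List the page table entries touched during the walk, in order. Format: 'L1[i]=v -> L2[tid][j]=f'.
Answer: L1[0]=0 -> L2[0][5]=98

Derivation:
vaddr = 47 = 0b00101111
Split: l1_idx=0, l2_idx=5, offset=7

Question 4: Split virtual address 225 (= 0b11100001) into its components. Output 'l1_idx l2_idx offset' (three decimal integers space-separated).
Answer: 3 4 1

Derivation:
vaddr = 225 = 0b11100001
  top 2 bits -> l1_idx = 3
  next 3 bits -> l2_idx = 4
  bottom 3 bits -> offset = 1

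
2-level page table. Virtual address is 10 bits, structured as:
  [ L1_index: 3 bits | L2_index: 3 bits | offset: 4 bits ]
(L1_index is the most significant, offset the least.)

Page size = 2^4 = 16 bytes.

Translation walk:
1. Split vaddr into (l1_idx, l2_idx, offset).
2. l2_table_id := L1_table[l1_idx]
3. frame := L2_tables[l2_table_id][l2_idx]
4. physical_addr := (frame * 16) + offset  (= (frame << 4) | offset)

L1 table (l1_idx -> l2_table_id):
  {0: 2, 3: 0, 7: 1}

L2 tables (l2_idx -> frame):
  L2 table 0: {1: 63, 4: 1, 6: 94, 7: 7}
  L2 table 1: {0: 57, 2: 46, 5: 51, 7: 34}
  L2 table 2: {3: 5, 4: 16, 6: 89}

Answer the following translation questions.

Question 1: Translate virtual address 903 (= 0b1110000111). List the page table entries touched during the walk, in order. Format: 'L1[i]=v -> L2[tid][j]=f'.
Answer: L1[7]=1 -> L2[1][0]=57

Derivation:
vaddr = 903 = 0b1110000111
Split: l1_idx=7, l2_idx=0, offset=7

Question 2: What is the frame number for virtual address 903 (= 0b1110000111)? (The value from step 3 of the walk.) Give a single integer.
Answer: 57

Derivation:
vaddr = 903: l1_idx=7, l2_idx=0
L1[7] = 1; L2[1][0] = 57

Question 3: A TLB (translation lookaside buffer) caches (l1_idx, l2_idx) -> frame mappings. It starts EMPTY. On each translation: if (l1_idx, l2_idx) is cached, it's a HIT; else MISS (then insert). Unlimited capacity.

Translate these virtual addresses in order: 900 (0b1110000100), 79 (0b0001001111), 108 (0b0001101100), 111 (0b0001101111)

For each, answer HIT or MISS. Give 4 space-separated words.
vaddr=900: (7,0) not in TLB -> MISS, insert
vaddr=79: (0,4) not in TLB -> MISS, insert
vaddr=108: (0,6) not in TLB -> MISS, insert
vaddr=111: (0,6) in TLB -> HIT

Answer: MISS MISS MISS HIT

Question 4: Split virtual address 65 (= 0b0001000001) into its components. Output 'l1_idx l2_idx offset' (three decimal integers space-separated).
Answer: 0 4 1

Derivation:
vaddr = 65 = 0b0001000001
  top 3 bits -> l1_idx = 0
  next 3 bits -> l2_idx = 4
  bottom 4 bits -> offset = 1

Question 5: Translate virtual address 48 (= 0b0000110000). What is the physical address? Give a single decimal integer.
vaddr = 48 = 0b0000110000
Split: l1_idx=0, l2_idx=3, offset=0
L1[0] = 2
L2[2][3] = 5
paddr = 5 * 16 + 0 = 80

Answer: 80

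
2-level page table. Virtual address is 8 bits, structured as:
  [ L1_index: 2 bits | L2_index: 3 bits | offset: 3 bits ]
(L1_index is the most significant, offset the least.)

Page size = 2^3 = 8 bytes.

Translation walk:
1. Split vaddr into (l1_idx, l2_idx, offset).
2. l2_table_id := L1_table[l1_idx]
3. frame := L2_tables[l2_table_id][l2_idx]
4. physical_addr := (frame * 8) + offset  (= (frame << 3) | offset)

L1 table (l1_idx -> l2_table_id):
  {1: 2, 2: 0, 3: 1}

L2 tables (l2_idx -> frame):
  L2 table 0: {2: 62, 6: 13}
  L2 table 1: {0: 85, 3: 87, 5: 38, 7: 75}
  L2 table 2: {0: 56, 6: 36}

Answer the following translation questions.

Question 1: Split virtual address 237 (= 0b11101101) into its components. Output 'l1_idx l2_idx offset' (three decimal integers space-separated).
Answer: 3 5 5

Derivation:
vaddr = 237 = 0b11101101
  top 2 bits -> l1_idx = 3
  next 3 bits -> l2_idx = 5
  bottom 3 bits -> offset = 5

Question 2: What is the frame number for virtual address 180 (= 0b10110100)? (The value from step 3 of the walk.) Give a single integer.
vaddr = 180: l1_idx=2, l2_idx=6
L1[2] = 0; L2[0][6] = 13

Answer: 13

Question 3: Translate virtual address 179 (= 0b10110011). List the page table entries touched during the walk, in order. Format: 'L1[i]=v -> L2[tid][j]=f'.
vaddr = 179 = 0b10110011
Split: l1_idx=2, l2_idx=6, offset=3

Answer: L1[2]=0 -> L2[0][6]=13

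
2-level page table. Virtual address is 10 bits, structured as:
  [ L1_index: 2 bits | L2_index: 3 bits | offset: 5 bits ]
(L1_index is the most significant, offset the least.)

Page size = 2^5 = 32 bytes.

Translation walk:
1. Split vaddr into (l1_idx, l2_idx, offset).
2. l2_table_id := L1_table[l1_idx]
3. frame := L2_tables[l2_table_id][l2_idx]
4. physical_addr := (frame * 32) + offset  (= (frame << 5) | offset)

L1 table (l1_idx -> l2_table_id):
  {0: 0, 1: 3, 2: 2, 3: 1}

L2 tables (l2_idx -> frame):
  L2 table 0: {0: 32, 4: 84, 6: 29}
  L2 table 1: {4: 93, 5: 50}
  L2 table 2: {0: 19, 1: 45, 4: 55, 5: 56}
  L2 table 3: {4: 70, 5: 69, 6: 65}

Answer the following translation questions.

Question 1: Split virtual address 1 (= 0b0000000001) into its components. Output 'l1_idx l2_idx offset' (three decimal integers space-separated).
Answer: 0 0 1

Derivation:
vaddr = 1 = 0b0000000001
  top 2 bits -> l1_idx = 0
  next 3 bits -> l2_idx = 0
  bottom 5 bits -> offset = 1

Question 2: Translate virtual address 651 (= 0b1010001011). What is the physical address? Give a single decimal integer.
Answer: 1771

Derivation:
vaddr = 651 = 0b1010001011
Split: l1_idx=2, l2_idx=4, offset=11
L1[2] = 2
L2[2][4] = 55
paddr = 55 * 32 + 11 = 1771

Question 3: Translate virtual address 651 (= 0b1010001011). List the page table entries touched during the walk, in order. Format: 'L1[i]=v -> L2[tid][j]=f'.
Answer: L1[2]=2 -> L2[2][4]=55

Derivation:
vaddr = 651 = 0b1010001011
Split: l1_idx=2, l2_idx=4, offset=11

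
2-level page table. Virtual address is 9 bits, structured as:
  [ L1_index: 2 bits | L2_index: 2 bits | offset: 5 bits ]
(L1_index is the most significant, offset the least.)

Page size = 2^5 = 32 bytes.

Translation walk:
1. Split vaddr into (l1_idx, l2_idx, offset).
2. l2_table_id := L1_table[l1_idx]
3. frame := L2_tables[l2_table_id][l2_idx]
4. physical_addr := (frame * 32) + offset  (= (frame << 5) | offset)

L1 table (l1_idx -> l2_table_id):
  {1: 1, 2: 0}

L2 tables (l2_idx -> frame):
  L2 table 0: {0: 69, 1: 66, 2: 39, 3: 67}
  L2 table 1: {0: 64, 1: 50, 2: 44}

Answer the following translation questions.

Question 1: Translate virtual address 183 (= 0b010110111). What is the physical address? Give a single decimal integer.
Answer: 1623

Derivation:
vaddr = 183 = 0b010110111
Split: l1_idx=1, l2_idx=1, offset=23
L1[1] = 1
L2[1][1] = 50
paddr = 50 * 32 + 23 = 1623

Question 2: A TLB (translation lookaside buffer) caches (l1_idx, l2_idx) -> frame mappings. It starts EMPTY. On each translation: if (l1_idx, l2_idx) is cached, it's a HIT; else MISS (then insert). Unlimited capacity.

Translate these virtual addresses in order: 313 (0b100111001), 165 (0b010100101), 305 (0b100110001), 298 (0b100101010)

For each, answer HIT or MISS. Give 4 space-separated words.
vaddr=313: (2,1) not in TLB -> MISS, insert
vaddr=165: (1,1) not in TLB -> MISS, insert
vaddr=305: (2,1) in TLB -> HIT
vaddr=298: (2,1) in TLB -> HIT

Answer: MISS MISS HIT HIT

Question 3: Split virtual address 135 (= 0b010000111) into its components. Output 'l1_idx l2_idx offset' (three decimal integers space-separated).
vaddr = 135 = 0b010000111
  top 2 bits -> l1_idx = 1
  next 2 bits -> l2_idx = 0
  bottom 5 bits -> offset = 7

Answer: 1 0 7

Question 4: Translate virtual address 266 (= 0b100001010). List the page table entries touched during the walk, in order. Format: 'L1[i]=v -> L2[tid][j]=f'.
Answer: L1[2]=0 -> L2[0][0]=69

Derivation:
vaddr = 266 = 0b100001010
Split: l1_idx=2, l2_idx=0, offset=10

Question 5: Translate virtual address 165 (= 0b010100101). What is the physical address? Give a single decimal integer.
vaddr = 165 = 0b010100101
Split: l1_idx=1, l2_idx=1, offset=5
L1[1] = 1
L2[1][1] = 50
paddr = 50 * 32 + 5 = 1605

Answer: 1605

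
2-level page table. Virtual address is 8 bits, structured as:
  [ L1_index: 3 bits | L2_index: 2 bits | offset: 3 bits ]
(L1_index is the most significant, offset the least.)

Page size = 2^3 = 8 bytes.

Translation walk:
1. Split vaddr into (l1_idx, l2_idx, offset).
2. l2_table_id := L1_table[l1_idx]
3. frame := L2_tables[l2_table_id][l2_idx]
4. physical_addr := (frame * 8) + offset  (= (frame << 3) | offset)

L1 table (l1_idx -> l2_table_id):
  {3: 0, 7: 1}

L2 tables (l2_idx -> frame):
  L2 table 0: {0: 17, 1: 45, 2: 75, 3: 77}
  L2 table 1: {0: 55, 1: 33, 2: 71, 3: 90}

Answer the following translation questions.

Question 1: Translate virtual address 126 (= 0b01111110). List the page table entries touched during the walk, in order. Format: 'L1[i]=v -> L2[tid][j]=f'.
vaddr = 126 = 0b01111110
Split: l1_idx=3, l2_idx=3, offset=6

Answer: L1[3]=0 -> L2[0][3]=77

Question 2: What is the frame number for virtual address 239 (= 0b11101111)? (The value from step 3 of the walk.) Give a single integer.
Answer: 33

Derivation:
vaddr = 239: l1_idx=7, l2_idx=1
L1[7] = 1; L2[1][1] = 33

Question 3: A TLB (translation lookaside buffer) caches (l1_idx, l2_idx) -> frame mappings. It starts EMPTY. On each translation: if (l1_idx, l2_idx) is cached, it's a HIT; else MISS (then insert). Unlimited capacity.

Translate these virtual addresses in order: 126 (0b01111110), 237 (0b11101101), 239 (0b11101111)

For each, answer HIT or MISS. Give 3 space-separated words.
vaddr=126: (3,3) not in TLB -> MISS, insert
vaddr=237: (7,1) not in TLB -> MISS, insert
vaddr=239: (7,1) in TLB -> HIT

Answer: MISS MISS HIT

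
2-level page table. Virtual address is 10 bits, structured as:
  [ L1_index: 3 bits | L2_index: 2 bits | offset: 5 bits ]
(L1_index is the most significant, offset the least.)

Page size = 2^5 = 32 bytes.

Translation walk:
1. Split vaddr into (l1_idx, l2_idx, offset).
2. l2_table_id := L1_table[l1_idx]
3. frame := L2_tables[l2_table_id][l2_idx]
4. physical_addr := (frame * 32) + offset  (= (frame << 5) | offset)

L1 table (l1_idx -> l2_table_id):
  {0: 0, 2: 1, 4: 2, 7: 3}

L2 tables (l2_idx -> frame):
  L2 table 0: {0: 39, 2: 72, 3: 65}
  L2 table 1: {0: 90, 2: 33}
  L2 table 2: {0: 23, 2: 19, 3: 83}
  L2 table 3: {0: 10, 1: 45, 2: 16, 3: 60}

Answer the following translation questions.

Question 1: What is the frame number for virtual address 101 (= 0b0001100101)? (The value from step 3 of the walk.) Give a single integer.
Answer: 65

Derivation:
vaddr = 101: l1_idx=0, l2_idx=3
L1[0] = 0; L2[0][3] = 65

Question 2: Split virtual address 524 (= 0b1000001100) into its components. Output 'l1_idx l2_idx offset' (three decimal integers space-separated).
Answer: 4 0 12

Derivation:
vaddr = 524 = 0b1000001100
  top 3 bits -> l1_idx = 4
  next 2 bits -> l2_idx = 0
  bottom 5 bits -> offset = 12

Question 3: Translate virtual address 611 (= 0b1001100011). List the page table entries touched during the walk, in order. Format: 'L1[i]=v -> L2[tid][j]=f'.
vaddr = 611 = 0b1001100011
Split: l1_idx=4, l2_idx=3, offset=3

Answer: L1[4]=2 -> L2[2][3]=83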